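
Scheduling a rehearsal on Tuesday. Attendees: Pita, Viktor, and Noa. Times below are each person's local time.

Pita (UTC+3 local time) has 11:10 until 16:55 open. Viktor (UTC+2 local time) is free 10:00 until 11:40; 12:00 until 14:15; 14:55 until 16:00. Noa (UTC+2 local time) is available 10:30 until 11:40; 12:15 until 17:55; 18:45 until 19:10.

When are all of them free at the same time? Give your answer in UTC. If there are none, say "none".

08:30-09:40, 10:15-12:15, 12:55-13:55

Pita in UTC: 08:10-13:55 (subtract 3h to convert from UTC+3).
Viktor in UTC: 08:00-09:40, 10:00-12:15, 12:55-14:00 (subtract 2h to convert from UTC+2).
Noa in UTC: 08:30-09:40, 10:15-15:55, 16:45-17:10 (subtract 2h to convert from UTC+2).
Pita ∩ Viktor: 08:10-09:40, 10:00-12:15, 12:55-13:55.
Pita ∩ Viktor ∩ Noa: 08:30-09:40, 10:15-12:15, 12:55-13:55.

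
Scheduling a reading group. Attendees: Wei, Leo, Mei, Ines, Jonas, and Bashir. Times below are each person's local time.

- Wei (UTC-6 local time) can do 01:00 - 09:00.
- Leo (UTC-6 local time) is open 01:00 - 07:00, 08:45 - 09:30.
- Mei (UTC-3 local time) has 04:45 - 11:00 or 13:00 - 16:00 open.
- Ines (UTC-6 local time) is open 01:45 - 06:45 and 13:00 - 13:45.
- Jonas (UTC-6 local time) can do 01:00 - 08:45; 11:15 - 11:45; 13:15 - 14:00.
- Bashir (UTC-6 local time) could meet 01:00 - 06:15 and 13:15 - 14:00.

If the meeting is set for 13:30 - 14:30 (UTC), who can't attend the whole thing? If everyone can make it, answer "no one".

Bashir, Ines, Leo, Mei

Wei in UTC: 07:00-15:00 (add 6h to convert from UTC-6).
Leo in UTC: 07:00-13:00, 14:45-15:30 (add 6h to convert from UTC-6).
Mei in UTC: 07:45-14:00, 16:00-19:00 (add 3h to convert from UTC-3).
Ines in UTC: 07:45-12:45, 19:00-19:45 (add 6h to convert from UTC-6).
Jonas in UTC: 07:00-14:45, 17:15-17:45, 19:15-20:00 (add 6h to convert from UTC-6).
Bashir in UTC: 07:00-12:15, 19:15-20:00 (add 6h to convert from UTC-6).
Wei: free for 13:30-14:30. Leo: not fully free for 13:30-14:30. Mei: not fully free for 13:30-14:30. Ines: not fully free for 13:30-14:30. Jonas: free for 13:30-14:30. Bashir: not fully free for 13:30-14:30.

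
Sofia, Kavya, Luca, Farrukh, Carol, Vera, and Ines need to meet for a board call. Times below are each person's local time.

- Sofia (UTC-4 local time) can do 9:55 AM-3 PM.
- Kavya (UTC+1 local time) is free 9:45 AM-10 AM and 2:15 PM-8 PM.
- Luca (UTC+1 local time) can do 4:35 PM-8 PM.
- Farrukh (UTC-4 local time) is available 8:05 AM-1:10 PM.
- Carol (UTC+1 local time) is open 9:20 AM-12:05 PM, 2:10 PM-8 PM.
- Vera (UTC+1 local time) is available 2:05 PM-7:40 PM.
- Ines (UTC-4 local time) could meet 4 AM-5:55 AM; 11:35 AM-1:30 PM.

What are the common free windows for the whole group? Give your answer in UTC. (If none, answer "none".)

Sofia in UTC: 13:55-19:00 (add 4h to convert from UTC-4).
Kavya in UTC: 08:45-09:00, 13:15-19:00 (subtract 1h to convert from UTC+1).
Luca in UTC: 15:35-19:00 (subtract 1h to convert from UTC+1).
Farrukh in UTC: 12:05-17:10 (add 4h to convert from UTC-4).
Carol in UTC: 08:20-11:05, 13:10-19:00 (subtract 1h to convert from UTC+1).
Vera in UTC: 13:05-18:40 (subtract 1h to convert from UTC+1).
Ines in UTC: 08:00-09:55, 15:35-17:30 (add 4h to convert from UTC-4).
Sofia ∩ Kavya: 13:55-19:00.
Sofia ∩ Kavya ∩ Luca: 15:35-19:00.
Sofia ∩ Kavya ∩ Luca ∩ Farrukh: 15:35-17:10.
Sofia ∩ Kavya ∩ Luca ∩ Farrukh ∩ Carol: 15:35-17:10.
Sofia ∩ Kavya ∩ Luca ∩ Farrukh ∩ Carol ∩ Vera: 15:35-17:10.
Sofia ∩ Kavya ∩ Luca ∩ Farrukh ∩ Carol ∩ Vera ∩ Ines: 15:35-17:10.

15:35-17:10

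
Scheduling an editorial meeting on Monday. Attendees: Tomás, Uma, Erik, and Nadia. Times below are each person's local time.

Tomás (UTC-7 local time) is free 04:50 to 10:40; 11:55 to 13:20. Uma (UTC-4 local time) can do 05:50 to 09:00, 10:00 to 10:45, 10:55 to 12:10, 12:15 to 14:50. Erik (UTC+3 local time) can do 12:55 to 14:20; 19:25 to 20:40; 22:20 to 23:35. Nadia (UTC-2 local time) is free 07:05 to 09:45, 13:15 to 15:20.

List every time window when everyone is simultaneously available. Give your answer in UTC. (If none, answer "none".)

16:25-17:20

Tomás in UTC: 11:50-17:40, 18:55-20:20 (add 7h to convert from UTC-7).
Uma in UTC: 09:50-13:00, 14:00-14:45, 14:55-16:10, 16:15-18:50 (add 4h to convert from UTC-4).
Erik in UTC: 09:55-11:20, 16:25-17:40, 19:20-20:35 (subtract 3h to convert from UTC+3).
Nadia in UTC: 09:05-11:45, 15:15-17:20 (add 2h to convert from UTC-2).
Tomás ∩ Uma: 11:50-13:00, 14:00-14:45, 14:55-16:10, 16:15-17:40.
Tomás ∩ Uma ∩ Erik: 16:25-17:40.
Tomás ∩ Uma ∩ Erik ∩ Nadia: 16:25-17:20.
Those are the intersection windows.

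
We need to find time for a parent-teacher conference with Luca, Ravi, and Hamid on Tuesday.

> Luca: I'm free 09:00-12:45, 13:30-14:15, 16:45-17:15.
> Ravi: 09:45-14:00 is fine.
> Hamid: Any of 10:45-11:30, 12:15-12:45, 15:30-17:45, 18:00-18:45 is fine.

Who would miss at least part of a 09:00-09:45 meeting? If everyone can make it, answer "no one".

Luca: free for 09:00-09:45. Ravi: not fully free for 09:00-09:45. Hamid: not fully free for 09:00-09:45.

Hamid, Ravi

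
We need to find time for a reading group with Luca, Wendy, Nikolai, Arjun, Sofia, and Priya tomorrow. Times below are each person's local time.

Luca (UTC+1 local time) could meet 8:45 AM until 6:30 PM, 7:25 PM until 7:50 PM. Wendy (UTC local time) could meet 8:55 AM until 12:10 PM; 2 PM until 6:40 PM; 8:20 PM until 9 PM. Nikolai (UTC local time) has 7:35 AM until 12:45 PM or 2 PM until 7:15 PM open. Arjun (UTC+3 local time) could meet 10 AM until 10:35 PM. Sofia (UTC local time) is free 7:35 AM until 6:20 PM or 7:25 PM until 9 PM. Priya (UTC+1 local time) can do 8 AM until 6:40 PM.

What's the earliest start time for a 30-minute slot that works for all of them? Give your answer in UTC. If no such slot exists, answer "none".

08:55

Luca in UTC: 07:45-17:30, 18:25-18:50 (subtract 1h to convert from UTC+1).
Wendy in UTC: 08:55-12:10, 14:00-18:40, 20:20-21:00.
Nikolai in UTC: 07:35-12:45, 14:00-19:15.
Arjun in UTC: 07:00-19:35 (subtract 3h to convert from UTC+3).
Sofia in UTC: 07:35-18:20, 19:25-21:00.
Priya in UTC: 07:00-17:40 (subtract 1h to convert from UTC+1).
Luca ∩ Wendy: 08:55-12:10, 14:00-17:30, 18:25-18:40.
Luca ∩ Wendy ∩ Nikolai: 08:55-12:10, 14:00-17:30, 18:25-18:40.
Luca ∩ Wendy ∩ Nikolai ∩ Arjun: 08:55-12:10, 14:00-17:30, 18:25-18:40.
Luca ∩ Wendy ∩ Nikolai ∩ Arjun ∩ Sofia: 08:55-12:10, 14:00-17:30.
Luca ∩ Wendy ∩ Nikolai ∩ Arjun ∩ Sofia ∩ Priya: 08:55-12:10, 14:00-17:30.
So the common availability across everyone is 08:55-12:10, 14:00-17:30.
The first common window of at least 30 minutes is 08:55-12:10, so the earliest start is 08:55.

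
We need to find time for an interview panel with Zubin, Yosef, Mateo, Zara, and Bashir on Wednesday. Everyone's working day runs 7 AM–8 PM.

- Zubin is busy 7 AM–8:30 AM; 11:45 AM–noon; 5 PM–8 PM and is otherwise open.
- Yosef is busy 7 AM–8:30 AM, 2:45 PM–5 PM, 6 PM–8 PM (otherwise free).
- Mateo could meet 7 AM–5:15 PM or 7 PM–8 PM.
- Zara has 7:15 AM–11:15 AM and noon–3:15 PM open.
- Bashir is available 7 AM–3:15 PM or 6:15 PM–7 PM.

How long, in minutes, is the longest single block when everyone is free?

165

Zubin free: 08:30-11:45, 12:00-17:00 (invert busy blocks within the working day).
Yosef free: 08:30-14:45, 17:00-18:00 (invert busy blocks within the working day).
Mateo free: 07:00-17:15, 19:00-20:00.
Zara free: 07:15-11:15, 12:00-15:15.
Bashir free: 07:00-15:15, 18:15-19:00.
Zubin ∩ Yosef: 08:30-11:45, 12:00-14:45.
Zubin ∩ Yosef ∩ Mateo: 08:30-11:45, 12:00-14:45.
Zubin ∩ Yosef ∩ Mateo ∩ Zara: 08:30-11:15, 12:00-14:45.
Zubin ∩ Yosef ∩ Mateo ∩ Zara ∩ Bashir: 08:30-11:15, 12:00-14:45.
So the common availability across everyone is 08:30-11:15, 12:00-14:45.
The longest is 08:30-11:15 at 165 minutes.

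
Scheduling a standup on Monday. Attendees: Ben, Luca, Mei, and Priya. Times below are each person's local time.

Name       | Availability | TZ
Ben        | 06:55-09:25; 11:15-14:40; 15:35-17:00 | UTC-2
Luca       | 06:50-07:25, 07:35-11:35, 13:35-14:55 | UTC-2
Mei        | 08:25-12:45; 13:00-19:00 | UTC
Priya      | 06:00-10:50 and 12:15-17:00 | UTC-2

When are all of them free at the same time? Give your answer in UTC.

08:55-09:25, 09:35-11:25, 15:35-16:40

Ben in UTC: 08:55-11:25, 13:15-16:40, 17:35-19:00 (add 2h to convert from UTC-2).
Luca in UTC: 08:50-09:25, 09:35-13:35, 15:35-16:55 (add 2h to convert from UTC-2).
Mei in UTC: 08:25-12:45, 13:00-19:00.
Priya in UTC: 08:00-12:50, 14:15-19:00 (add 2h to convert from UTC-2).
Ben ∩ Luca: 08:55-09:25, 09:35-11:25, 13:15-13:35, 15:35-16:40.
Ben ∩ Luca ∩ Mei: 08:55-09:25, 09:35-11:25, 13:15-13:35, 15:35-16:40.
Ben ∩ Luca ∩ Mei ∩ Priya: 08:55-09:25, 09:35-11:25, 15:35-16:40.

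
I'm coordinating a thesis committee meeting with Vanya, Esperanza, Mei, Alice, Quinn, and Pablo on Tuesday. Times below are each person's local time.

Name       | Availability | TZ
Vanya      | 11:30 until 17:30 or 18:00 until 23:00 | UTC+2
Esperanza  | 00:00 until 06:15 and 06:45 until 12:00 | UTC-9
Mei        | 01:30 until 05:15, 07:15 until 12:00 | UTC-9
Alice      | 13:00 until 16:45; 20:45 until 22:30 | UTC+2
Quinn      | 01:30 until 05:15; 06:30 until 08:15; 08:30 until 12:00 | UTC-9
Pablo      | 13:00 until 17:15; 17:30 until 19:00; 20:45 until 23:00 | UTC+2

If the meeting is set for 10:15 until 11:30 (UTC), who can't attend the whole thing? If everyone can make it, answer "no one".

Alice, Mei, Pablo, Quinn

Vanya in UTC: 09:30-15:30, 16:00-21:00 (subtract 2h to convert from UTC+2).
Esperanza in UTC: 09:00-15:15, 15:45-21:00 (add 9h to convert from UTC-9).
Mei in UTC: 10:30-14:15, 16:15-21:00 (add 9h to convert from UTC-9).
Alice in UTC: 11:00-14:45, 18:45-20:30 (subtract 2h to convert from UTC+2).
Quinn in UTC: 10:30-14:15, 15:30-17:15, 17:30-21:00 (add 9h to convert from UTC-9).
Pablo in UTC: 11:00-15:15, 15:30-17:00, 18:45-21:00 (subtract 2h to convert from UTC+2).
Vanya: free for 10:15-11:30. Esperanza: free for 10:15-11:30. Mei: not fully free for 10:15-11:30. Alice: not fully free for 10:15-11:30. Quinn: not fully free for 10:15-11:30. Pablo: not fully free for 10:15-11:30.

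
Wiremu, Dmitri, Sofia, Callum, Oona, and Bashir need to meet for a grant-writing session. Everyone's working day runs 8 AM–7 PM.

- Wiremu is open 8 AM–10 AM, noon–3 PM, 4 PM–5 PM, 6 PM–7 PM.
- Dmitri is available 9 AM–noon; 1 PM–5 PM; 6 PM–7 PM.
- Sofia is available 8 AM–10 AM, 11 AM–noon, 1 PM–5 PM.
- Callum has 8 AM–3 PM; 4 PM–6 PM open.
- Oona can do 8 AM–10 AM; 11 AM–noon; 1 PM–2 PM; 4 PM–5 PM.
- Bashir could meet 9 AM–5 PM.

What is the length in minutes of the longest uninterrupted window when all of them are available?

60

Wiremu ∩ Dmitri: 09:00-10:00, 13:00-15:00, 16:00-17:00, 18:00-19:00.
Wiremu ∩ Dmitri ∩ Sofia: 09:00-10:00, 13:00-15:00, 16:00-17:00.
Wiremu ∩ Dmitri ∩ Sofia ∩ Callum: 09:00-10:00, 13:00-15:00, 16:00-17:00.
Wiremu ∩ Dmitri ∩ Sofia ∩ Callum ∩ Oona: 09:00-10:00, 13:00-14:00, 16:00-17:00.
Wiremu ∩ Dmitri ∩ Sofia ∩ Callum ∩ Oona ∩ Bashir: 09:00-10:00, 13:00-14:00, 16:00-17:00.
The longest is 09:00-10:00 at 60 minutes.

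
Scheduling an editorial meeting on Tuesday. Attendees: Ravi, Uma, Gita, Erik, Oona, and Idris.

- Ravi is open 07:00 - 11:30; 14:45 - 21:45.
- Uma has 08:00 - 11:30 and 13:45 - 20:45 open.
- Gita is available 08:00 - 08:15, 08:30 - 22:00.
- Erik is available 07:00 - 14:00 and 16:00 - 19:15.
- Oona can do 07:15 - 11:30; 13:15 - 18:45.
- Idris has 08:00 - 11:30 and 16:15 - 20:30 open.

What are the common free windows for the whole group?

08:00-08:15, 08:30-11:30, 16:15-18:45

Ravi ∩ Uma: 08:00-11:30, 14:45-20:45.
Ravi ∩ Uma ∩ Gita: 08:00-08:15, 08:30-11:30, 14:45-20:45.
Ravi ∩ Uma ∩ Gita ∩ Erik: 08:00-08:15, 08:30-11:30, 16:00-19:15.
Ravi ∩ Uma ∩ Gita ∩ Erik ∩ Oona: 08:00-08:15, 08:30-11:30, 16:00-18:45.
Ravi ∩ Uma ∩ Gita ∩ Erik ∩ Oona ∩ Idris: 08:00-08:15, 08:30-11:30, 16:15-18:45.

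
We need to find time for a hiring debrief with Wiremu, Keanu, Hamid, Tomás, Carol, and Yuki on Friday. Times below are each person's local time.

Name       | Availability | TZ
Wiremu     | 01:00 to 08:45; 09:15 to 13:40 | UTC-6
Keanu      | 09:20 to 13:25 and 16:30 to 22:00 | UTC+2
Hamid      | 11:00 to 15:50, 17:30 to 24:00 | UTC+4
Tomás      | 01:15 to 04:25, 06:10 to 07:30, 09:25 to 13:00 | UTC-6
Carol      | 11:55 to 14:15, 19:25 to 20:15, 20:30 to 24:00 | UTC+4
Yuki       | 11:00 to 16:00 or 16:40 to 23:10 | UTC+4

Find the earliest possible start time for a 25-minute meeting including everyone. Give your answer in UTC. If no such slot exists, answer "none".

07:55

Wiremu in UTC: 07:00-14:45, 15:15-19:40 (add 6h to convert from UTC-6).
Keanu in UTC: 07:20-11:25, 14:30-20:00 (subtract 2h to convert from UTC+2).
Hamid in UTC: 07:00-11:50, 13:30-20:00 (subtract 4h to convert from UTC+4).
Tomás in UTC: 07:15-10:25, 12:10-13:30, 15:25-19:00 (add 6h to convert from UTC-6).
Carol in UTC: 07:55-10:15, 15:25-16:15, 16:30-20:00 (subtract 4h to convert from UTC+4).
Yuki in UTC: 07:00-12:00, 12:40-19:10 (subtract 4h to convert from UTC+4).
Wiremu ∩ Keanu: 07:20-11:25, 14:30-14:45, 15:15-19:40.
Wiremu ∩ Keanu ∩ Hamid: 07:20-11:25, 14:30-14:45, 15:15-19:40.
Wiremu ∩ Keanu ∩ Hamid ∩ Tomás: 07:20-10:25, 15:25-19:00.
Wiremu ∩ Keanu ∩ Hamid ∩ Tomás ∩ Carol: 07:55-10:15, 15:25-16:15, 16:30-19:00.
Wiremu ∩ Keanu ∩ Hamid ∩ Tomás ∩ Carol ∩ Yuki: 07:55-10:15, 15:25-16:15, 16:30-19:00.
So the common availability across everyone is 07:55-10:15, 15:25-16:15, 16:30-19:00.
The first common window of at least 25 minutes is 07:55-10:15, so the earliest start is 07:55.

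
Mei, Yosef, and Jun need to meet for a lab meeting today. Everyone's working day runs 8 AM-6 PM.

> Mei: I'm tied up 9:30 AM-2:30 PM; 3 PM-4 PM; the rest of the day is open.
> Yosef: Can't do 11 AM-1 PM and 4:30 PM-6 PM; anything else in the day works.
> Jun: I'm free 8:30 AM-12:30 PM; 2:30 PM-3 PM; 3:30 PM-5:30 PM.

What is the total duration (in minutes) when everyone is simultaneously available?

Mei free: 08:00-09:30, 14:30-15:00, 16:00-18:00 (invert busy blocks within the working day).
Yosef free: 08:00-11:00, 13:00-16:30 (invert busy blocks within the working day).
Jun free: 08:30-12:30, 14:30-15:00, 15:30-17:30.
Mei ∩ Yosef: 08:00-09:30, 14:30-15:00, 16:00-16:30.
Mei ∩ Yosef ∩ Jun: 08:30-09:30, 14:30-15:00, 16:00-16:30.
Summing the common windows: 60 + 30 + 30 = 120 minutes.

120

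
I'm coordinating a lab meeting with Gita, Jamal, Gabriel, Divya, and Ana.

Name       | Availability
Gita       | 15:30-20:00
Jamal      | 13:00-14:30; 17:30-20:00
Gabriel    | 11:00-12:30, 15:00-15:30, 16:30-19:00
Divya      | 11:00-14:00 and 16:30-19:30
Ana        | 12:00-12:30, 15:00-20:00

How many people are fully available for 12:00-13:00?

Divya can make the full 12:00-13:00 slot — that's 1.

1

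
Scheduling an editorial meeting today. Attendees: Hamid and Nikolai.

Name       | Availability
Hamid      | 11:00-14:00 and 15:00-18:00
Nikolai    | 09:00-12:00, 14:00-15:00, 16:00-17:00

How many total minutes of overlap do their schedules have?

Hamid ∩ Nikolai: 11:00-12:00, 16:00-17:00.
Summing the common windows: 60 + 60 = 120 minutes.

120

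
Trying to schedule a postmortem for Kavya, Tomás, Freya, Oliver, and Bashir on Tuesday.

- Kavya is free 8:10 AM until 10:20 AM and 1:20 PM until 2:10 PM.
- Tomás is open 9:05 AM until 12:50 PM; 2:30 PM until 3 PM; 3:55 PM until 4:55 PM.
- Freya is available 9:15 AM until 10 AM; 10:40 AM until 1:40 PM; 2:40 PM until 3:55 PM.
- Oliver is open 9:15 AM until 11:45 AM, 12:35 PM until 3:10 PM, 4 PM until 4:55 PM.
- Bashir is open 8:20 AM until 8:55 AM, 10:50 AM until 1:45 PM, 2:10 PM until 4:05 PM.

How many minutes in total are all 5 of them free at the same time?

0

Kavya ∩ Tomás: 09:05-10:20.
Kavya ∩ Tomás ∩ Freya: 09:15-10:00.
Kavya ∩ Tomás ∩ Freya ∩ Oliver: 09:15-10:00.
Kavya ∩ Tomás ∩ Freya ∩ Oliver ∩ Bashir: ∅.
There is no time when everyone is free.
There is no common window, so the total is 0 minutes.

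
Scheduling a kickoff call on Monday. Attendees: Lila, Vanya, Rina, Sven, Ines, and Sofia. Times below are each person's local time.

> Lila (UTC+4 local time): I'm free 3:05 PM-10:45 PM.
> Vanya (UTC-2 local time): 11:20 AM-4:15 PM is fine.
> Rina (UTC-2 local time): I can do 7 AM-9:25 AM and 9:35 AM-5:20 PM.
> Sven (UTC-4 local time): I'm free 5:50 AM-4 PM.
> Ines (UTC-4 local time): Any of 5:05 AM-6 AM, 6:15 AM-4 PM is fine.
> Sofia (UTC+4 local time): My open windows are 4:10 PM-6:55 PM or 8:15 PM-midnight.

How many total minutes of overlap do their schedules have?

Lila in UTC: 11:05-18:45 (subtract 4h to convert from UTC+4).
Vanya in UTC: 13:20-18:15 (add 2h to convert from UTC-2).
Rina in UTC: 09:00-11:25, 11:35-19:20 (add 2h to convert from UTC-2).
Sven in UTC: 09:50-20:00 (add 4h to convert from UTC-4).
Ines in UTC: 09:05-10:00, 10:15-20:00 (add 4h to convert from UTC-4).
Sofia in UTC: 12:10-14:55, 16:15-20:00 (subtract 4h to convert from UTC+4).
Lila ∩ Vanya: 13:20-18:15.
Lila ∩ Vanya ∩ Rina: 13:20-18:15.
Lila ∩ Vanya ∩ Rina ∩ Sven: 13:20-18:15.
Lila ∩ Vanya ∩ Rina ∩ Sven ∩ Ines: 13:20-18:15.
Lila ∩ Vanya ∩ Rina ∩ Sven ∩ Ines ∩ Sofia: 13:20-14:55, 16:15-18:15.
So the common availability across everyone is 13:20-14:55, 16:15-18:15.
Summing the common windows: 95 + 120 = 215 minutes.

215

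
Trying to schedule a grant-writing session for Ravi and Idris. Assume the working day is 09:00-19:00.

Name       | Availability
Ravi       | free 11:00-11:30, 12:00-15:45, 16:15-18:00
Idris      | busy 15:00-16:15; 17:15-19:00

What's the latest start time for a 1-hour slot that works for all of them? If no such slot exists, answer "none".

Ravi free: 11:00-11:30, 12:00-15:45, 16:15-18:00.
Idris free: 09:00-15:00, 16:15-17:15 (invert busy blocks within the working day).
Ravi ∩ Idris: 11:00-11:30, 12:00-15:00, 16:15-17:15.
The last common window of at least 60 minutes is 16:15-17:15; a 60-minute meeting can start as late as 16:15 and still end by 17:15.

16:15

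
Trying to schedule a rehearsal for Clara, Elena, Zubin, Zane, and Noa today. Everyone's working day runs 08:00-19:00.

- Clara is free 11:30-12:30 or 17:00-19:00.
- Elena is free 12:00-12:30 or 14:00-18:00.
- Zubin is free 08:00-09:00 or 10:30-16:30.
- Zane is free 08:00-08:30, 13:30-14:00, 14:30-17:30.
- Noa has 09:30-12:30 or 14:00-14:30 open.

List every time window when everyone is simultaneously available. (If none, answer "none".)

Clara ∩ Elena: 12:00-12:30, 17:00-18:00.
Clara ∩ Elena ∩ Zubin: 12:00-12:30.
Clara ∩ Elena ∩ Zubin ∩ Zane: ∅.
Clara ∩ Elena ∩ Zubin ∩ Zane ∩ Noa: ∅.
There is no time when everyone is free.

none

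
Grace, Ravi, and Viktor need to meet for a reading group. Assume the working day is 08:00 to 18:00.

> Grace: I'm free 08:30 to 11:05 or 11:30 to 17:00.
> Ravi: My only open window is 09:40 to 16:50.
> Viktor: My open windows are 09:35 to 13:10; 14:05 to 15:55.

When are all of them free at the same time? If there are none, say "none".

09:40-11:05, 11:30-13:10, 14:05-15:55

Grace ∩ Ravi: 09:40-11:05, 11:30-16:50.
Grace ∩ Ravi ∩ Viktor: 09:40-11:05, 11:30-13:10, 14:05-15:55.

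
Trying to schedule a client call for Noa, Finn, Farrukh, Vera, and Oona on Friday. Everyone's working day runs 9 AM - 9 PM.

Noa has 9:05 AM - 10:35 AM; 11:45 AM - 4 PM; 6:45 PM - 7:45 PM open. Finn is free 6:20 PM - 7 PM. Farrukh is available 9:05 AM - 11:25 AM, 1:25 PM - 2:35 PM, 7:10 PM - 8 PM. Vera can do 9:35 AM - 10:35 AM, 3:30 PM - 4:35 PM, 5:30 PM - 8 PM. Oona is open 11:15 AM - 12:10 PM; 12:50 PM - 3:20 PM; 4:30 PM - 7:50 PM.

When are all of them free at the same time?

Noa ∩ Finn: 18:45-19:00.
Noa ∩ Finn ∩ Farrukh: ∅.
Noa ∩ Finn ∩ Farrukh ∩ Vera: ∅.
Noa ∩ Finn ∩ Farrukh ∩ Vera ∩ Oona: ∅.
There is no time when everyone is free.

none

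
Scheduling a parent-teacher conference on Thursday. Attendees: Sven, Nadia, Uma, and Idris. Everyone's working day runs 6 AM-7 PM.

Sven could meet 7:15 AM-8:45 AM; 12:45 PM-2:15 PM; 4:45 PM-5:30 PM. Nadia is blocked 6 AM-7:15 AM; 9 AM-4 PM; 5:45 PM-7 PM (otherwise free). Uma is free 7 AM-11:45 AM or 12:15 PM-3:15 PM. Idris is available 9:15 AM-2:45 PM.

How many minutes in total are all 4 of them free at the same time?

Sven free: 07:15-08:45, 12:45-14:15, 16:45-17:30.
Nadia free: 07:15-09:00, 16:00-17:45 (invert busy blocks within the working day).
Uma free: 07:00-11:45, 12:15-15:15.
Idris free: 09:15-14:45.
Sven ∩ Nadia: 07:15-08:45, 16:45-17:30.
Sven ∩ Nadia ∩ Uma: 07:15-08:45.
Sven ∩ Nadia ∩ Uma ∩ Idris: ∅.
There is no time when everyone is free.
There is no common window, so the total is 0 minutes.

0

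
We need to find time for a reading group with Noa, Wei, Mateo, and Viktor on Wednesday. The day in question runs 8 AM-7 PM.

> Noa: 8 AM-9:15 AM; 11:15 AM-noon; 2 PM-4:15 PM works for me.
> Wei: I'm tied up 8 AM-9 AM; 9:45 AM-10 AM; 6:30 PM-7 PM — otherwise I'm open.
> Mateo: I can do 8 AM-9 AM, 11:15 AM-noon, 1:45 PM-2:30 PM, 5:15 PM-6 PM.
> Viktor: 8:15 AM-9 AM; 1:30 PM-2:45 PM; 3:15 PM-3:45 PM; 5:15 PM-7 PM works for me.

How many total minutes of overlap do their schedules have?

30

Noa free: 08:00-09:15, 11:15-12:00, 14:00-16:15.
Wei free: 09:00-09:45, 10:00-18:30 (invert busy blocks within the working day).
Mateo free: 08:00-09:00, 11:15-12:00, 13:45-14:30, 17:15-18:00.
Viktor free: 08:15-09:00, 13:30-14:45, 15:15-15:45, 17:15-19:00.
Noa ∩ Wei: 09:00-09:15, 11:15-12:00, 14:00-16:15.
Noa ∩ Wei ∩ Mateo: 11:15-12:00, 14:00-14:30.
Noa ∩ Wei ∩ Mateo ∩ Viktor: 14:00-14:30.
That's a single block of 30 minutes.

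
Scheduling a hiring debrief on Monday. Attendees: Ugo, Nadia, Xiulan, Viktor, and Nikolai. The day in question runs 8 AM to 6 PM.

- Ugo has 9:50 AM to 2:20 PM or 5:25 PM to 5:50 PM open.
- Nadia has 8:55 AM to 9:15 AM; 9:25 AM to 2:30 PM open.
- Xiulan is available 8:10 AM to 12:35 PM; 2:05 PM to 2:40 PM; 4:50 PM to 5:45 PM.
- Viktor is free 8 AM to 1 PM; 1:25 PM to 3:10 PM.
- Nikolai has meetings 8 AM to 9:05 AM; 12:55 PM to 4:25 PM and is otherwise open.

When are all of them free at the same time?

Ugo free: 09:50-14:20, 17:25-17:50.
Nadia free: 08:55-09:15, 09:25-14:30.
Xiulan free: 08:10-12:35, 14:05-14:40, 16:50-17:45.
Viktor free: 08:00-13:00, 13:25-15:10.
Nikolai free: 09:05-12:55, 16:25-18:00 (invert busy blocks within the working day).
Ugo ∩ Nadia: 09:50-14:20.
Ugo ∩ Nadia ∩ Xiulan: 09:50-12:35, 14:05-14:20.
Ugo ∩ Nadia ∩ Xiulan ∩ Viktor: 09:50-12:35, 14:05-14:20.
Ugo ∩ Nadia ∩ Xiulan ∩ Viktor ∩ Nikolai: 09:50-12:35.

09:50-12:35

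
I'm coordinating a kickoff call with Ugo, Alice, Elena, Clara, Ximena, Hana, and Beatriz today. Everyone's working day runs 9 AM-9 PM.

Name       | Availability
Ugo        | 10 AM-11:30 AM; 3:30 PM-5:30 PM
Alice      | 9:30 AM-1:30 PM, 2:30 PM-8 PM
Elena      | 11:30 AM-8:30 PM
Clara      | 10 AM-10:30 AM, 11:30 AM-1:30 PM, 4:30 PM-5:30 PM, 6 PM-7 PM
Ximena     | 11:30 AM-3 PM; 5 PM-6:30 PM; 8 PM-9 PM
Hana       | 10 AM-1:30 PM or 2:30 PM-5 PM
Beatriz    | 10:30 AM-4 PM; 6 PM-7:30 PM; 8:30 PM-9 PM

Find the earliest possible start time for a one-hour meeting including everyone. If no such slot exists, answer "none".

none

Ugo ∩ Alice: 10:00-11:30, 15:30-17:30.
Ugo ∩ Alice ∩ Elena: 15:30-17:30.
Ugo ∩ Alice ∩ Elena ∩ Clara: 16:30-17:30.
Ugo ∩ Alice ∩ Elena ∩ Clara ∩ Ximena: 17:00-17:30.
Ugo ∩ Alice ∩ Elena ∩ Clara ∩ Ximena ∩ Hana: ∅.
Ugo ∩ Alice ∩ Elena ∩ Clara ∩ Ximena ∩ Hana ∩ Beatriz: ∅.
There is no time when everyone is free.
No common window is at least 60 minutes long.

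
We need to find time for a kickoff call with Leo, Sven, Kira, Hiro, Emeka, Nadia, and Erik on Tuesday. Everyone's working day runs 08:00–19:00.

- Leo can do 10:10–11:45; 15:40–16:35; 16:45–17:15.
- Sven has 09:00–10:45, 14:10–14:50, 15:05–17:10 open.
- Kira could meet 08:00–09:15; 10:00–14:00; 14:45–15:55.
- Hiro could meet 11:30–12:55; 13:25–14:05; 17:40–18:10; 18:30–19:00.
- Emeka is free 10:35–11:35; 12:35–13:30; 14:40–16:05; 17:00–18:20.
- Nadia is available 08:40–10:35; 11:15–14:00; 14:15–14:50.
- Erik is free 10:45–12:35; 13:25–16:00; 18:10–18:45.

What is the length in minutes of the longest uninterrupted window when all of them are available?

0

Leo ∩ Sven: 10:10-10:45, 15:40-16:35, 16:45-17:10.
Leo ∩ Sven ∩ Kira: 10:10-10:45, 15:40-15:55.
Leo ∩ Sven ∩ Kira ∩ Hiro: ∅.
Leo ∩ Sven ∩ Kira ∩ Hiro ∩ Emeka: ∅.
Leo ∩ Sven ∩ Kira ∩ Hiro ∩ Emeka ∩ Nadia: ∅.
Leo ∩ Sven ∩ Kira ∩ Hiro ∩ Emeka ∩ Nadia ∩ Erik: ∅.
There is no time when everyone is free.
No common window exists, so the longest block is 0 minutes.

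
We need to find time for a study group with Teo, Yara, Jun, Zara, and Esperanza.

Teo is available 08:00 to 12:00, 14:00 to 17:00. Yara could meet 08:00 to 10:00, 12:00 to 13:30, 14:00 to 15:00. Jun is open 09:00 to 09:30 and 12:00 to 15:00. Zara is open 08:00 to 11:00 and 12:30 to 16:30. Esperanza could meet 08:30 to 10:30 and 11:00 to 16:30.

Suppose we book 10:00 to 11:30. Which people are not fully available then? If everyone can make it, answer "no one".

Teo: free for 10:00-11:30. Yara: not fully free for 10:00-11:30. Jun: not fully free for 10:00-11:30. Zara: not fully free for 10:00-11:30. Esperanza: not fully free for 10:00-11:30.

Esperanza, Jun, Yara, Zara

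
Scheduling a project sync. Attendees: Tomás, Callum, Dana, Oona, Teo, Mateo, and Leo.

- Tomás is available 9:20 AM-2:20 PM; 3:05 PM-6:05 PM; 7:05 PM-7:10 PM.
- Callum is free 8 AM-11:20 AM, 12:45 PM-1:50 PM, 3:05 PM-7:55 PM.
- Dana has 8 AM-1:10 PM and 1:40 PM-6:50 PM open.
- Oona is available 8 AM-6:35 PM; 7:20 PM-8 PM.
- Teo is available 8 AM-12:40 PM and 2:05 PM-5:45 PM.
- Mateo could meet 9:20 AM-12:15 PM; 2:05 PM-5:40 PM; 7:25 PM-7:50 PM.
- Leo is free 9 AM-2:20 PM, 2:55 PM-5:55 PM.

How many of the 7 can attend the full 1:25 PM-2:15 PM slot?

Tomás, Oona, and Leo can make the full 13:25-14:15 slot — that's 3.

3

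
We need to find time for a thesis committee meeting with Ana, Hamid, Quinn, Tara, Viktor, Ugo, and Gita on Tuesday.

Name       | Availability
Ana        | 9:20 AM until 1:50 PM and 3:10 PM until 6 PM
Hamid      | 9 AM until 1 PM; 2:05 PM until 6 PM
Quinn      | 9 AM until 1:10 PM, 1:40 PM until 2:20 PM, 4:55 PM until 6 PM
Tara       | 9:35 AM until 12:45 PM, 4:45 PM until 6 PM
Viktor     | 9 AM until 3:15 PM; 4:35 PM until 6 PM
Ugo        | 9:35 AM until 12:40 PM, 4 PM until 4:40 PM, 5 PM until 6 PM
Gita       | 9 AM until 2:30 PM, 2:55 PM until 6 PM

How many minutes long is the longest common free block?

185

Ana ∩ Hamid: 09:20-13:00, 15:10-18:00.
Ana ∩ Hamid ∩ Quinn: 09:20-13:00, 16:55-18:00.
Ana ∩ Hamid ∩ Quinn ∩ Tara: 09:35-12:45, 16:55-18:00.
Ana ∩ Hamid ∩ Quinn ∩ Tara ∩ Viktor: 09:35-12:45, 16:55-18:00.
Ana ∩ Hamid ∩ Quinn ∩ Tara ∩ Viktor ∩ Ugo: 09:35-12:40, 17:00-18:00.
Ana ∩ Hamid ∩ Quinn ∩ Tara ∩ Viktor ∩ Ugo ∩ Gita: 09:35-12:40, 17:00-18:00.
So the common availability across everyone is 09:35-12:40, 17:00-18:00.
The longest is 09:35-12:40 at 185 minutes.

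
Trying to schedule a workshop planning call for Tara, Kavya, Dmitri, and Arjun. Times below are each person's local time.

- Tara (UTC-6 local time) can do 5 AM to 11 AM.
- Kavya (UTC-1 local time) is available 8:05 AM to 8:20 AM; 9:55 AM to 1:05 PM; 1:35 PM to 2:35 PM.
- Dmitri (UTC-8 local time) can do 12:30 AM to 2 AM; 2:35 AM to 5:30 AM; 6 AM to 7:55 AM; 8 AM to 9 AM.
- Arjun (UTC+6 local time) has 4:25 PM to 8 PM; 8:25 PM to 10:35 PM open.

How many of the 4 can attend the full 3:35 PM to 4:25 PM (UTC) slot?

2

Tara in UTC: 11:00-17:00 (add 6h to convert from UTC-6).
Kavya in UTC: 09:05-09:20, 10:55-14:05, 14:35-15:35 (add 1h to convert from UTC-1).
Dmitri in UTC: 08:30-10:00, 10:35-13:30, 14:00-15:55, 16:00-17:00 (add 8h to convert from UTC-8).
Arjun in UTC: 10:25-14:00, 14:25-16:35 (subtract 6h to convert from UTC+6).
Tara and Arjun can make the full 15:35-16:25 slot — that's 2.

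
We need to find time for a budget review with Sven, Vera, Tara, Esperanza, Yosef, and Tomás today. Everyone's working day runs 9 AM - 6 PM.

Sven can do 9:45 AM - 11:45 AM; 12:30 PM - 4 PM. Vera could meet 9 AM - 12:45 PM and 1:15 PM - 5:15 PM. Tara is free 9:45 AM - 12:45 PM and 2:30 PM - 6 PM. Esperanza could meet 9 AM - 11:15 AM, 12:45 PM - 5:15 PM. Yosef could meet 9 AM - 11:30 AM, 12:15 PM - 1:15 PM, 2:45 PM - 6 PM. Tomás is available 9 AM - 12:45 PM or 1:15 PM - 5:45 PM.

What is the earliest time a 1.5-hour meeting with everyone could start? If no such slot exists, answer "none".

09:45

Sven ∩ Vera: 09:45-11:45, 12:30-12:45, 13:15-16:00.
Sven ∩ Vera ∩ Tara: 09:45-11:45, 12:30-12:45, 14:30-16:00.
Sven ∩ Vera ∩ Tara ∩ Esperanza: 09:45-11:15, 14:30-16:00.
Sven ∩ Vera ∩ Tara ∩ Esperanza ∩ Yosef: 09:45-11:15, 14:45-16:00.
Sven ∩ Vera ∩ Tara ∩ Esperanza ∩ Yosef ∩ Tomás: 09:45-11:15, 14:45-16:00.
Those are the intersection windows.
The first common window of at least 90 minutes is 09:45-11:15, so the earliest start is 09:45.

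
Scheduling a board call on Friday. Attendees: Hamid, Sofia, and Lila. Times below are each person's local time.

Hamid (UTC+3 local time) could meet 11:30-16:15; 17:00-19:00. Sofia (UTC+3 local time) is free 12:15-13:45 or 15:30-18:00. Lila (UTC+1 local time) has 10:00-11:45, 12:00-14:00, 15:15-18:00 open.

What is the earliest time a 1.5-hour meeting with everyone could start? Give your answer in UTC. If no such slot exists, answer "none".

09:15

Hamid in UTC: 08:30-13:15, 14:00-16:00 (subtract 3h to convert from UTC+3).
Sofia in UTC: 09:15-10:45, 12:30-15:00 (subtract 3h to convert from UTC+3).
Lila in UTC: 09:00-10:45, 11:00-13:00, 14:15-17:00 (subtract 1h to convert from UTC+1).
Hamid ∩ Sofia: 09:15-10:45, 12:30-13:15, 14:00-15:00.
Hamid ∩ Sofia ∩ Lila: 09:15-10:45, 12:30-13:00, 14:15-15:00.
The first common window of at least 90 minutes is 09:15-10:45, so the earliest start is 09:15.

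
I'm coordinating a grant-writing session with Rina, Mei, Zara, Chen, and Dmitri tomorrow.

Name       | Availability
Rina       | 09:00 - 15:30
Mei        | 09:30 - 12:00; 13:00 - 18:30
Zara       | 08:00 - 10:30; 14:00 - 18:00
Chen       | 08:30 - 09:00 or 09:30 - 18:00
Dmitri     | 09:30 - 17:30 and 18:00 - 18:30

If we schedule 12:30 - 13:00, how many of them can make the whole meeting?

Rina, Chen, and Dmitri can make the full 12:30-13:00 slot — that's 3.

3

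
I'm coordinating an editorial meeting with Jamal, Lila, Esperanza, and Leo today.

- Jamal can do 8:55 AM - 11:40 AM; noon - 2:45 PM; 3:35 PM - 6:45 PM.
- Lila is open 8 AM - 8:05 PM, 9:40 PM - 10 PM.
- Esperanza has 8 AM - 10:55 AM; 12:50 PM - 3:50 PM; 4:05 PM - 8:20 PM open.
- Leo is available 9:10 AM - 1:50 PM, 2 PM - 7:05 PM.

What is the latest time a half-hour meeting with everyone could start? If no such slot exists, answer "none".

Jamal ∩ Lila: 08:55-11:40, 12:00-14:45, 15:35-18:45.
Jamal ∩ Lila ∩ Esperanza: 08:55-10:55, 12:50-14:45, 15:35-15:50, 16:05-18:45.
Jamal ∩ Lila ∩ Esperanza ∩ Leo: 09:10-10:55, 12:50-13:50, 14:00-14:45, 15:35-15:50, 16:05-18:45.
The last common window of at least 30 minutes is 16:05-18:45; a 30-minute meeting can start as late as 18:15 and still end by 18:45.

18:15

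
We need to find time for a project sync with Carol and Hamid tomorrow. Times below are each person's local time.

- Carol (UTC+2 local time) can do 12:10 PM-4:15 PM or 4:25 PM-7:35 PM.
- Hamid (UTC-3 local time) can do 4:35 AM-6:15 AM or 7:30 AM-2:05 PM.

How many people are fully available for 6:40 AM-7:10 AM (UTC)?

0

Carol in UTC: 10:10-14:15, 14:25-17:35 (subtract 2h to convert from UTC+2).
Hamid in UTC: 07:35-09:15, 10:30-17:05 (add 3h to convert from UTC-3).
nobody can make the full 06:40-07:10 slot — that's 0.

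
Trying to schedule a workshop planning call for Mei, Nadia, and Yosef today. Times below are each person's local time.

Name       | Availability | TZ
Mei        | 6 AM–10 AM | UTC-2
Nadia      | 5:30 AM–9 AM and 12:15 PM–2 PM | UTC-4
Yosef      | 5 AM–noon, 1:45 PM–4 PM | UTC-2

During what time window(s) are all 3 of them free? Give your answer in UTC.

09:30-12:00

Mei in UTC: 08:00-12:00 (add 2h to convert from UTC-2).
Nadia in UTC: 09:30-13:00, 16:15-18:00 (add 4h to convert from UTC-4).
Yosef in UTC: 07:00-14:00, 15:45-18:00 (add 2h to convert from UTC-2).
Mei ∩ Nadia: 09:30-12:00.
Mei ∩ Nadia ∩ Yosef: 09:30-12:00.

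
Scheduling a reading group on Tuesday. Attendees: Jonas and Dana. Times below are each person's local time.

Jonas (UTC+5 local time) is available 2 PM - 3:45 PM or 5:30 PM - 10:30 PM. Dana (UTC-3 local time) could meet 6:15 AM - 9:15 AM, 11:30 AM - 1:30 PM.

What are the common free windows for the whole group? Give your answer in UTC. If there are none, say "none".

09:15-10:45, 14:30-16:30

Jonas in UTC: 09:00-10:45, 12:30-17:30 (subtract 5h to convert from UTC+5).
Dana in UTC: 09:15-12:15, 14:30-16:30 (add 3h to convert from UTC-3).
Jonas ∩ Dana: 09:15-10:45, 14:30-16:30.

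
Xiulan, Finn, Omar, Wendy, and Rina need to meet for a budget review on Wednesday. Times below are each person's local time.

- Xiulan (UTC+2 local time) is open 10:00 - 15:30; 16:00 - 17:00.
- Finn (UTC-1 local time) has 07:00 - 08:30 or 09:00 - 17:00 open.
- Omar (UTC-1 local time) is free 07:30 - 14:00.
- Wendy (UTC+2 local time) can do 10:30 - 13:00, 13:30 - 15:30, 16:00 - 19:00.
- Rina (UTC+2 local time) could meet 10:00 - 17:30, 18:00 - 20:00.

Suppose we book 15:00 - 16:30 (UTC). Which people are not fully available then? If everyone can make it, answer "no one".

Xiulan in UTC: 08:00-13:30, 14:00-15:00 (subtract 2h to convert from UTC+2).
Finn in UTC: 08:00-09:30, 10:00-18:00 (add 1h to convert from UTC-1).
Omar in UTC: 08:30-15:00 (add 1h to convert from UTC-1).
Wendy in UTC: 08:30-11:00, 11:30-13:30, 14:00-17:00 (subtract 2h to convert from UTC+2).
Rina in UTC: 08:00-15:30, 16:00-18:00 (subtract 2h to convert from UTC+2).
Xiulan: not fully free for 15:00-16:30. Finn: free for 15:00-16:30. Omar: not fully free for 15:00-16:30. Wendy: free for 15:00-16:30. Rina: not fully free for 15:00-16:30.

Omar, Rina, Xiulan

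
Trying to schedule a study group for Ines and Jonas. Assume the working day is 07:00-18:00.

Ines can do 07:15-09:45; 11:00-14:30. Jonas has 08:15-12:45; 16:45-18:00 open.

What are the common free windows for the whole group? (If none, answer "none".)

08:15-09:45, 11:00-12:45

Ines ∩ Jonas: 08:15-09:45, 11:00-12:45.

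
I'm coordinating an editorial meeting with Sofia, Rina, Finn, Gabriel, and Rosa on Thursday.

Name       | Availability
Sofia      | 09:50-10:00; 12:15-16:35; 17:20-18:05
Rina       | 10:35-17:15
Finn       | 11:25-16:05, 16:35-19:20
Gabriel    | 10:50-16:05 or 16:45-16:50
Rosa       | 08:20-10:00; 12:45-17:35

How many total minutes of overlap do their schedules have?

200

Sofia ∩ Rina: 12:15-16:35.
Sofia ∩ Rina ∩ Finn: 12:15-16:05.
Sofia ∩ Rina ∩ Finn ∩ Gabriel: 12:15-16:05.
Sofia ∩ Rina ∩ Finn ∩ Gabriel ∩ Rosa: 12:45-16:05.
So the common availability across everyone is 12:45-16:05.
That's a single block of 200 minutes.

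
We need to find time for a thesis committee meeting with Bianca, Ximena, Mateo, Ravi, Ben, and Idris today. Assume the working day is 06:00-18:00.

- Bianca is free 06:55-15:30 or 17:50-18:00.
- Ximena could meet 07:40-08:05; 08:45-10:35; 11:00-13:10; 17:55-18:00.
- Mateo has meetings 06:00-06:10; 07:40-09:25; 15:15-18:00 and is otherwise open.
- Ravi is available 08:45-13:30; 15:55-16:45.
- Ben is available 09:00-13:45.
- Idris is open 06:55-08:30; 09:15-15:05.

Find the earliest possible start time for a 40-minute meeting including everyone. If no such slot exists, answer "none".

09:25

Bianca free: 06:55-15:30, 17:50-18:00.
Ximena free: 07:40-08:05, 08:45-10:35, 11:00-13:10, 17:55-18:00.
Mateo free: 06:10-07:40, 09:25-15:15 (invert busy blocks within the working day).
Ravi free: 08:45-13:30, 15:55-16:45.
Ben free: 09:00-13:45.
Idris free: 06:55-08:30, 09:15-15:05.
Bianca ∩ Ximena: 07:40-08:05, 08:45-10:35, 11:00-13:10, 17:55-18:00.
Bianca ∩ Ximena ∩ Mateo: 09:25-10:35, 11:00-13:10.
Bianca ∩ Ximena ∩ Mateo ∩ Ravi: 09:25-10:35, 11:00-13:10.
Bianca ∩ Ximena ∩ Mateo ∩ Ravi ∩ Ben: 09:25-10:35, 11:00-13:10.
Bianca ∩ Ximena ∩ Mateo ∩ Ravi ∩ Ben ∩ Idris: 09:25-10:35, 11:00-13:10.
So the common availability across everyone is 09:25-10:35, 11:00-13:10.
The first common window of at least 40 minutes is 09:25-10:35, so the earliest start is 09:25.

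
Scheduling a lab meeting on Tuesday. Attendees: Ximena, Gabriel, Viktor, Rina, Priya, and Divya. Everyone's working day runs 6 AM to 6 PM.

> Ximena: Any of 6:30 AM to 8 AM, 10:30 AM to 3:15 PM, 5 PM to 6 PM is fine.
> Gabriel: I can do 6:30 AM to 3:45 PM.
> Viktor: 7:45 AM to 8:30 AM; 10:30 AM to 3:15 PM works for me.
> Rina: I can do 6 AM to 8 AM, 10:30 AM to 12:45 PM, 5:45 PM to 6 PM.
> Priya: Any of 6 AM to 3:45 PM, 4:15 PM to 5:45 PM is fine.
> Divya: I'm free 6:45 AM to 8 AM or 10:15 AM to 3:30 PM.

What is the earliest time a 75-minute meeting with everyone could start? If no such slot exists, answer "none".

Ximena ∩ Gabriel: 06:30-08:00, 10:30-15:15.
Ximena ∩ Gabriel ∩ Viktor: 07:45-08:00, 10:30-15:15.
Ximena ∩ Gabriel ∩ Viktor ∩ Rina: 07:45-08:00, 10:30-12:45.
Ximena ∩ Gabriel ∩ Viktor ∩ Rina ∩ Priya: 07:45-08:00, 10:30-12:45.
Ximena ∩ Gabriel ∩ Viktor ∩ Rina ∩ Priya ∩ Divya: 07:45-08:00, 10:30-12:45.
So the common availability across everyone is 07:45-08:00, 10:30-12:45.
The first common window of at least 75 minutes is 10:30-12:45, so the earliest start is 10:30.

10:30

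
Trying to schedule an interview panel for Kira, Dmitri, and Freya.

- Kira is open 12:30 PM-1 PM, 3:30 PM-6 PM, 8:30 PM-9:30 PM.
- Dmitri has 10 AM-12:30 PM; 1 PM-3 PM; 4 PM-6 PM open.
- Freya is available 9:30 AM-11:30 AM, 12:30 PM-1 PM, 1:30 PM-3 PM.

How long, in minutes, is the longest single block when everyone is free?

0

Kira ∩ Dmitri: 16:00-18:00.
Kira ∩ Dmitri ∩ Freya: ∅.
There is no time when everyone is free.
No common window exists, so the longest block is 0 minutes.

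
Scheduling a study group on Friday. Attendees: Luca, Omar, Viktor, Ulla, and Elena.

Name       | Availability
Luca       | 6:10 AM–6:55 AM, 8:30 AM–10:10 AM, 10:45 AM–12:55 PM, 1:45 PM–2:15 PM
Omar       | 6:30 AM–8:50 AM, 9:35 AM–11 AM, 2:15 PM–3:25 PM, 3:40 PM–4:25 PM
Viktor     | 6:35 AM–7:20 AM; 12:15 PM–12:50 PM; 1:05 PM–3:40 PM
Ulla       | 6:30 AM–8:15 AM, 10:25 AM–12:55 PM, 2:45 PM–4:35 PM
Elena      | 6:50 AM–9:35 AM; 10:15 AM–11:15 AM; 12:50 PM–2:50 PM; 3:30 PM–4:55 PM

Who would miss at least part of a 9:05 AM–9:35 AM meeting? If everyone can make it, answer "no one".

Luca: free for 09:05-09:35. Omar: not fully free for 09:05-09:35. Viktor: not fully free for 09:05-09:35. Ulla: not fully free for 09:05-09:35. Elena: free for 09:05-09:35.

Omar, Ulla, Viktor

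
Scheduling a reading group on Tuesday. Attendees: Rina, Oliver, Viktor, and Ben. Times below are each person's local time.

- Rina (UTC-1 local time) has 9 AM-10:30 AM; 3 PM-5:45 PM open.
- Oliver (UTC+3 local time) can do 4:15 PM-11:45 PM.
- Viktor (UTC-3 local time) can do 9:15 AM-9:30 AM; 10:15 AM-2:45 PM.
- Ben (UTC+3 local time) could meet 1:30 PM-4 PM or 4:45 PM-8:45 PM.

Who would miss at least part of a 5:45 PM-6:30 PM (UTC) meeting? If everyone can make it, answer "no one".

Ben, Viktor

Rina in UTC: 10:00-11:30, 16:00-18:45 (add 1h to convert from UTC-1).
Oliver in UTC: 13:15-20:45 (subtract 3h to convert from UTC+3).
Viktor in UTC: 12:15-12:30, 13:15-17:45 (add 3h to convert from UTC-3).
Ben in UTC: 10:30-13:00, 13:45-17:45 (subtract 3h to convert from UTC+3).
Rina: free for 17:45-18:30. Oliver: free for 17:45-18:30. Viktor: not fully free for 17:45-18:30. Ben: not fully free for 17:45-18:30.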